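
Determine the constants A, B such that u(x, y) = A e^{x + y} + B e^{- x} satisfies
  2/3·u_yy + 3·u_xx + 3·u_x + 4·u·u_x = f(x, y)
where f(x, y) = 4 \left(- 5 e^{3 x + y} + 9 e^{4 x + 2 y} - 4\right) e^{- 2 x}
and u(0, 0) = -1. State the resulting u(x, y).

Substitute the ansatz u = A e^{x + y} + B e^{- x} into the left-hand side.
Derivatives of the ansatz:
  u_yy = A e^{x} e^{y}
  u_xx = A e^{x} e^{y} + B e^{- x}
  u_x = A e^{x} e^{y} - B e^{- x}
Term by term:
  2/3·u_yy = \frac{2 A e^{x} e^{y}}{3}
  3·u_xx = 3 A e^{x} e^{y} + 3 B e^{- x}
  3·u_x = 3 A e^{x} e^{y} - 3 B e^{- x}
  4·u·u_x = 4 A^{2} e^{2 x} e^{2 y} - 4 B^{2} e^{- 2 x}
So the left-hand side equals
  4 A^{2} e^{2 x} e^{2 y} + \frac{20 A e^{x} e^{y}}{3} - 4 B^{2} e^{- 2 x}
This must equal f(x, y) identically; expanded, f = 36 e^{2 x} e^{2 y} - 20 e^{x} e^{y} - 16 e^{- 2 x}.
Matching coefficients of the independent functions:
  [e^{x} e^{y}]:  \frac{20 A}{3} = -20
  [e^{2 x} e^{2 y}]:  4 A^{2} = 36
  [e^{- 2 x}]:  - 4 B^{2} = -16
These equations allow (A, B) = (-3, -2) or (-3, 2).
Impose the point condition(s):
  u(0, 0) = -1  ⟹  A + B = -1
Only A = -3, B = 2 satisfies everything.
Hence u(x, y) = - 3 e^{x + y} + 2 e^{- x}.

Answer: u(x, y) = - 3 e^{x + y} + 2 e^{- x}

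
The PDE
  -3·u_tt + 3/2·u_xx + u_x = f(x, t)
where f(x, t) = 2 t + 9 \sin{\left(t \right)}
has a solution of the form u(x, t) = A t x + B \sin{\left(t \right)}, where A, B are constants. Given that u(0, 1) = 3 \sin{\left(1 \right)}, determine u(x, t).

Substitute the ansatz u = A t x + B \sin{\left(t \right)} into the left-hand side.
Derivatives of the ansatz:
  u_tt = - B \sin{\left(t \right)}
  u_xx = 0
  u_x = A t
Term by term:
  -3·u_tt = 3 B \sin{\left(t \right)}
  3/2·u_xx = 0
  u_x = A t
So the left-hand side equals
  A t + 3 B \sin{\left(t \right)}
This must equal f(x, t) = 2 t + 9 \sin{\left(t \right)} identically.
Matching coefficients of the independent functions:
  [t]:  A = 2
  [\sin{\left(t \right)}]:  3 B = 9
Solving: A = 2, B = 3.
Check against the point condition:
  u(0, 1) = 3 \sin{\left(1 \right)}  ⟹  B \sin{\left(1 \right)} = 3 \sin{\left(1 \right)}  ✓
Hence u(x, t) = 2 t x + 3 \sin{\left(t \right)}.

Answer: u(x, t) = 2 t x + 3 \sin{\left(t \right)}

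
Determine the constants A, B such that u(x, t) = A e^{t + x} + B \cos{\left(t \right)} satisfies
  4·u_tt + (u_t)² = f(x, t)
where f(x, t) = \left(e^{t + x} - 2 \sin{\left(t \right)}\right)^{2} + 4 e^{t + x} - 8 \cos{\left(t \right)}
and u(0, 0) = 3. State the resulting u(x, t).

Substitute the ansatz u = A e^{t + x} + B \cos{\left(t \right)} into the left-hand side.
Derivatives of the ansatz:
  u_tt = A e^{t} e^{x} - B \cos{\left(t \right)}
  u_t = A e^{t} e^{x} - B \sin{\left(t \right)}
Term by term:
  4·u_tt = 4 A e^{t} e^{x} - 4 B \cos{\left(t \right)}
  (u_t)² = A^{2} e^{2 t} e^{2 x} - 2 A B e^{t} e^{x} \sin{\left(t \right)} + B^{2} \sin^{2}{\left(t \right)}
So the left-hand side equals
  A^{2} e^{2 t} e^{2 x} - 2 A B e^{t} e^{x} \sin{\left(t \right)} + 4 A e^{t} e^{x} + B^{2} \sin^{2}{\left(t \right)} - 4 B \cos{\left(t \right)}
This must equal f(x, t) identically; expanded, f = e^{2 t} e^{2 x} - 4 e^{t} e^{x} \sin{\left(t \right)} + 4 e^{t} e^{x} + 4 \sin^{2}{\left(t \right)} - 8 \cos{\left(t \right)}.
Matching coefficients of the independent functions:
  [e^{t} e^{x}]:  4 A = 4
  [e^{2 t} e^{2 x}]:  A^{2} = 1
  [e^{t} e^{x} \sin{\left(t \right)}]:  - 2 A B = -4
  [\sin^{2}{\left(t \right)}]:  B^{2} = 4
  [\cos{\left(t \right)}]:  - 4 B = -8
Solving: A = 1, B = 2.
Check against the point condition:
  u(0, 0) = 3  ⟹  A + B = 3  ✓
Hence u(x, t) = e^{t + x} + 2 \cos{\left(t \right)}.

Answer: u(x, t) = e^{t + x} + 2 \cos{\left(t \right)}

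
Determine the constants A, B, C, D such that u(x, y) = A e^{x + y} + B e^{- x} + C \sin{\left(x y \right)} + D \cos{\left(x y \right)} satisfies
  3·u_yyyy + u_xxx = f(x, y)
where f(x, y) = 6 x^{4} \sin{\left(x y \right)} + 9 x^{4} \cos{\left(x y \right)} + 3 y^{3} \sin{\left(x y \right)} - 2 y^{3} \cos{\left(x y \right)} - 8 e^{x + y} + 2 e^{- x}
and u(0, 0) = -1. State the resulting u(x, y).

Substitute the ansatz u = A e^{x + y} + B e^{- x} + C \sin{\left(x y \right)} + D \cos{\left(x y \right)} into the left-hand side.
Derivatives of the ansatz:
  u_yyyy = A e^{x} e^{y} + C x^{4} \sin{\left(x y \right)} + D x^{4} \cos{\left(x y \right)}
  u_xxx = A e^{x} e^{y} - B e^{- x} - C y^{3} \cos{\left(x y \right)} + D y^{3} \sin{\left(x y \right)}
Term by term:
  3·u_yyyy = 3 A e^{x} e^{y} + 3 C x^{4} \sin{\left(x y \right)} + 3 D x^{4} \cos{\left(x y \right)}
  u_xxx = A e^{x} e^{y} - B e^{- x} - C y^{3} \cos{\left(x y \right)} + D y^{3} \sin{\left(x y \right)}
So the left-hand side equals
  4 A e^{x} e^{y} - B e^{- x} + 3 C x^{4} \sin{\left(x y \right)} - C y^{3} \cos{\left(x y \right)} + 3 D x^{4} \cos{\left(x y \right)} + D y^{3} \sin{\left(x y \right)}
This must equal f(x, y) identically; expanded, f = 6 x^{4} \sin{\left(x y \right)} + 9 x^{4} \cos{\left(x y \right)} + 3 y^{3} \sin{\left(x y \right)} - 2 y^{3} \cos{\left(x y \right)} - 8 e^{x} e^{y} + 2 e^{- x}.
Matching coefficients of the independent functions:
  [x^{4} \sin{\left(x y \right)}]:  3 C = 6
  [x^{4} \cos{\left(x y \right)}]:  3 D = 9
  [y^{3} \sin{\left(x y \right)}]:  D = 3
  [y^{3} \cos{\left(x y \right)}]:  - C = -2
  [e^{x} e^{y}]:  4 A = -8
  [e^{- x}]:  - B = 2
Solving: A = -2, B = -2, C = 2, D = 3.
Check against the point condition:
  u(0, 0) = -1  ⟹  A + B + D = -1  ✓
Hence u(x, y) = - 2 e^{x + y} + 2 \sin{\left(x y \right)} + 3 \cos{\left(x y \right)} - 2 e^{- x}.

Answer: u(x, y) = - 2 e^{x + y} + 2 \sin{\left(x y \right)} + 3 \cos{\left(x y \right)} - 2 e^{- x}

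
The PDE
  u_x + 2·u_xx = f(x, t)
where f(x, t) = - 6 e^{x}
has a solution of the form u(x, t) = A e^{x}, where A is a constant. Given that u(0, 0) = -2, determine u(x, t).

Answer: u(x, t) = - 2 e^{x}

Derivation:
Substitute the ansatz u = A e^{x} into the left-hand side.
Derivatives of the ansatz:
  u_x = A e^{x}
  u_xx = A e^{x}
Term by term:
  u_x = A e^{x}
  2·u_xx = 2 A e^{x}
So the left-hand side equals
  3 A e^{x}
This must equal f(x, t) = - 6 e^{x} identically.
Matching coefficients of the independent functions:
  [e^{x}]:  3 A = -6
Solving: A = -2.
Check against the point condition:
  u(0, 0) = -2  ⟹  A = -2  ✓
Hence u(x, t) = - 2 e^{x}.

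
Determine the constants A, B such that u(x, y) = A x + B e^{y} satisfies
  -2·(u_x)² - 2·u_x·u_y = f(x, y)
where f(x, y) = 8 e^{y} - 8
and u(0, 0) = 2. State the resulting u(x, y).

Substitute the ansatz u = A x + B e^{y} into the left-hand side.
Derivatives of the ansatz:
  u_x = A
  u_y = B e^{y}
Term by term:
  -2·(u_x)² = - 2 A^{2}
  -2·u_x·u_y = - 2 A B e^{y}
So the left-hand side equals
  - 2 A^{2} - 2 A B e^{y}
This must equal f(x, y) = 8 e^{y} - 8 identically.
Matching coefficients of the independent functions:
  [constant term]:  - 2 A^{2} = -8
  [e^{y}]:  - 2 A B = 8
These equations allow (A, B) = (-2, 2) or (2, -2).
Impose the point condition(s):
  u(0, 0) = 2  ⟹  B = 2
Only A = -2, B = 2 satisfies everything.
Hence u(x, y) = - 2 x + 2 e^{y}.

Answer: u(x, y) = - 2 x + 2 e^{y}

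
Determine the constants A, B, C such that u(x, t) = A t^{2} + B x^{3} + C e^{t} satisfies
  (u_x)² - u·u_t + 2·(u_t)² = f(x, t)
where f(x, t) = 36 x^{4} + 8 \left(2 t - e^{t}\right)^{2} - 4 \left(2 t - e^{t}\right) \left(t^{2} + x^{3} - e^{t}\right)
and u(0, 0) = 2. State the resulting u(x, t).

Answer: u(x, t) = - 2 t^{2} - 2 x^{3} + 2 e^{t}

Derivation:
Substitute the ansatz u = A t^{2} + B x^{3} + C e^{t} into the left-hand side.
Derivatives of the ansatz:
  u_x = 3 B x^{2}
  u_t = 2 A t + C e^{t}
Term by term:
  (u_x)² = 9 B^{2} x^{4}
  -u·u_t = - 2 A^{2} t^{3} - 2 A B t x^{3} - A C t^{2} e^{t} - 2 A C t e^{t} - B C x^{3} e^{t} - C^{2} e^{2 t}
  2·(u_t)² = 8 A^{2} t^{2} + 8 A C t e^{t} + 2 C^{2} e^{2 t}
So the left-hand side equals
  - 2 A^{2} t^{3} + 8 A^{2} t^{2} - 2 A B t x^{3} - A C t^{2} e^{t} + 6 A C t e^{t} + 9 B^{2} x^{4} - B C x^{3} e^{t} + C^{2} e^{2 t}
This must equal f(x, t) identically; expanded, f = - 8 t^{3} + 4 t^{2} e^{t} + 32 t^{2} - 8 t x^{3} - 24 t e^{t} + 36 x^{4} + 4 x^{3} e^{t} + 4 e^{2 t}.
Matching coefficients of the independent functions:
  [t^{2}]:  8 A^{2} = 32
  [t^{3}]:  - 2 A^{2} = -8
  [x^{4}]:  9 B^{2} = 36
  [t x^{3}]:  - 2 A B = -8
  [t e^{t}]:  6 A C = -24
  [t^{2} e^{t}]:  - A C = 4
  [x^{3} e^{t}]:  - B C = 4
  [e^{2 t}]:  C^{2} = 4
These equations allow (A, B, C) = (-2, -2, 2) or (2, 2, -2).
Impose the point condition(s):
  u(0, 0) = 2  ⟹  C = 2
Only A = -2, B = -2, C = 2 satisfies everything.
Hence u(x, t) = - 2 t^{2} - 2 x^{3} + 2 e^{t}.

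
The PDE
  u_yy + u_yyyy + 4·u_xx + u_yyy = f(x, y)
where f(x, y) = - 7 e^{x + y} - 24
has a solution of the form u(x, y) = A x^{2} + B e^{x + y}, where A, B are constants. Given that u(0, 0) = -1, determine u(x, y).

Answer: u(x, y) = - 3 x^{2} - e^{x + y}

Derivation:
Substitute the ansatz u = A x^{2} + B e^{x + y} into the left-hand side.
Derivatives of the ansatz:
  u_yy = B e^{x} e^{y}
  u_yyyy = B e^{x} e^{y}
  u_xx = 2 A + B e^{x} e^{y}
  u_yyy = B e^{x} e^{y}
Term by term:
  u_yy = B e^{x} e^{y}
  u_yyyy = B e^{x} e^{y}
  4·u_xx = 8 A + 4 B e^{x} e^{y}
  u_yyy = B e^{x} e^{y}
So the left-hand side equals
  8 A + 7 B e^{x} e^{y}
This must equal f(x, y) identically; expanded, f = - 7 e^{x} e^{y} - 24.
Matching coefficients of the independent functions:
  [constant term]:  8 A = -24
  [e^{x} e^{y}]:  7 B = -7
Solving: A = -3, B = -1.
Check against the point condition:
  u(0, 0) = -1  ⟹  B = -1  ✓
Hence u(x, y) = - 3 x^{2} - e^{x + y}.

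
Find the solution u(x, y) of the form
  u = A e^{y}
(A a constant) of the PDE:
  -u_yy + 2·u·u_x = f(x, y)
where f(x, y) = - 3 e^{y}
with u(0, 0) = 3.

Answer: u(x, y) = 3 e^{y}

Derivation:
Substitute the ansatz u = A e^{y} into the left-hand side.
Derivatives of the ansatz:
  u_yy = A e^{y}
  u_x = 0
Term by term:
  -u_yy = - A e^{y}
  2·u·u_x = 0
So the left-hand side equals
  - A e^{y}
This must equal f(x, y) = - 3 e^{y} identically.
Matching coefficients of the independent functions:
  [e^{y}]:  - A = -3
Solving: A = 3.
Check against the point condition:
  u(0, 0) = 3  ⟹  A = 3  ✓
Hence u(x, y) = 3 e^{y}.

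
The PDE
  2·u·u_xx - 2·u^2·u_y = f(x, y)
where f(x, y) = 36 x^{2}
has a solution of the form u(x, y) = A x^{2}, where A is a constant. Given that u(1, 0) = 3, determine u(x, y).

Answer: u(x, y) = 3 x^{2}

Derivation:
Substitute the ansatz u = A x^{2} into the left-hand side.
Derivatives of the ansatz:
  u_xx = 2 A
  u_y = 0
Term by term:
  2·u·u_xx = 4 A^{2} x^{2}
  -2·u^2·u_y = 0
So the left-hand side equals
  4 A^{2} x^{2}
This must equal f(x, y) = 36 x^{2} identically.
Matching coefficients of the independent functions:
  [x^{2}]:  4 A^{2} = 36
These equations allow (A) = (-3) or (3).
Impose the point condition(s):
  u(1, 0) = 3  ⟹  A = 3
Only A = 3 satisfies everything.
Hence u(x, y) = 3 x^{2}.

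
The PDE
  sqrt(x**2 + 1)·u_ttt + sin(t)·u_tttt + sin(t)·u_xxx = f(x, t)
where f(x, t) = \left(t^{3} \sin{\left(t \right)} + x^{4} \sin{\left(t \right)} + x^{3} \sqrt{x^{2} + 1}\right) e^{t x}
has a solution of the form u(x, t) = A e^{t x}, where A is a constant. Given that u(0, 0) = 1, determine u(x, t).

Answer: u(x, t) = e^{t x}

Derivation:
Substitute the ansatz u = A e^{t x} into the left-hand side.
Derivatives of the ansatz:
  u_ttt = A x^{3} e^{t x}
  u_tttt = A x^{4} e^{t x}
  u_xxx = A t^{3} e^{t x}
Term by term:
  sqrt(x**2 + 1)·u_ttt = A x^{3} \sqrt{x^{2} + 1} e^{t x}
  sin(t)·u_tttt = A x^{4} e^{t x} \sin{\left(t \right)}
  sin(t)·u_xxx = A t^{3} e^{t x} \sin{\left(t \right)}
So the left-hand side equals
  A t^{3} e^{t x} \sin{\left(t \right)} + A x^{4} e^{t x} \sin{\left(t \right)} + A x^{3} \sqrt{x^{2} + 1} e^{t x}
This must equal f(x, t) identically; expanded, f = t^{3} e^{t x} \sin{\left(t \right)} + x^{4} e^{t x} \sin{\left(t \right)} + x^{3} \sqrt{x^{2} + 1} e^{t x}.
Matching coefficients of the independent functions:
  [t^{3} e^{t x} \sin{\left(t \right)}, x^{3} \sqrt{x^{2} + 1} e^{t x}, x^{4} e^{t x} \sin{\left(t \right)}]:  A = 1
Solving: A = 1.
Check against the point condition:
  u(0, 0) = 1  ⟹  A = 1  ✓
Hence u(x, t) = e^{t x}.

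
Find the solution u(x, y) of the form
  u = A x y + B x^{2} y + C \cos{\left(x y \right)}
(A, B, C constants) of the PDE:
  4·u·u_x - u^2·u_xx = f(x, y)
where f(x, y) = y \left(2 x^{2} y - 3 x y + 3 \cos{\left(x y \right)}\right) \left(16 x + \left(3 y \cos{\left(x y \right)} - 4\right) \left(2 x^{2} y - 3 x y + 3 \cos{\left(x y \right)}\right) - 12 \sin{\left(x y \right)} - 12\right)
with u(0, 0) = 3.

Substitute the ansatz u = A x y + B x^{2} y + C \cos{\left(x y \right)} into the left-hand side.
Derivatives of the ansatz:
  u_x = A y + 2 B x y - C y \sin{\left(x y \right)}
  u_xx = 2 B y - C y^{2} \cos{\left(x y \right)}
Term by term:
  4·u·u_x = 4 A^{2} x y^{2} + 12 A B x^{2} y^{2} - 4 A C x y^{2} \sin{\left(x y \right)} + 4 A C y \cos{\left(x y \right)} + 8 B^{2} x^{3} y^{2} - 4 B C x^{2} y^{2} \sin{\left(x y \right)} + 8 B C x y \cos{\left(x y \right)} - 4 C^{2} y \sin{\left(x y \right)} \cos{\left(x y \right)}
  -u^2·u_xx = - 2 A^{2} B x^{2} y^{3} + A^{2} C x^{2} y^{4} \cos{\left(x y \right)} - 4 A B^{2} x^{3} y^{3} + 2 A B C x^{3} y^{4} \cos{\left(x y \right)} - 4 A B C x y^{2} \cos{\left(x y \right)} + 2 A C^{2} x y^{3} \cos^{2}{\left(x y \right)} - 2 B^{3} x^{4} y^{3} + B^{2} C x^{4} y^{4} \cos{\left(x y \right)} - 4 B^{2} C x^{2} y^{2} \cos{\left(x y \right)} + 2 B C^{2} x^{2} y^{3} \cos^{2}{\left(x y \right)} - 2 B C^{2} y \cos^{2}{\left(x y \right)} + C^{3} y^{2} \cos^{3}{\left(x y \right)}
So the left-hand side equals
  - 2 A^{2} B x^{2} y^{3} + A^{2} C x^{2} y^{4} \cos{\left(x y \right)} + 4 A^{2} x y^{2} - 4 A B^{2} x^{3} y^{3} + 2 A B C x^{3} y^{4} \cos{\left(x y \right)} - 4 A B C x y^{2} \cos{\left(x y \right)} + 12 A B x^{2} y^{2} + 2 A C^{2} x y^{3} \cos^{2}{\left(x y \right)} - 4 A C x y^{2} \sin{\left(x y \right)} + 4 A C y \cos{\left(x y \right)} - 2 B^{3} x^{4} y^{3} + B^{2} C x^{4} y^{4} \cos{\left(x y \right)} - 4 B^{2} C x^{2} y^{2} \cos{\left(x y \right)} + 8 B^{2} x^{3} y^{2} + 2 B C^{2} x^{2} y^{3} \cos^{2}{\left(x y \right)} - 2 B C^{2} y \cos^{2}{\left(x y \right)} - 4 B C x^{2} y^{2} \sin{\left(x y \right)} + 8 B C x y \cos{\left(x y \right)} + C^{3} y^{2} \cos^{3}{\left(x y \right)} - 4 C^{2} y \sin{\left(x y \right)} \cos{\left(x y \right)}
This must equal f(x, y) identically; expanded, f = 12 x^{4} y^{4} \cos{\left(x y \right)} - 16 x^{4} y^{3} - 36 x^{3} y^{4} \cos{\left(x y \right)} + 48 x^{3} y^{3} + 32 x^{3} y^{2} + 27 x^{2} y^{4} \cos{\left(x y \right)} + 36 x^{2} y^{3} \cos^{2}{\left(x y \right)} - 36 x^{2} y^{3} - 24 x^{2} y^{2} \sin{\left(x y \right)} - 48 x^{2} y^{2} \cos{\left(x y \right)} - 72 x^{2} y^{2} - 54 x y^{3} \cos^{2}{\left(x y \right)} + 36 x y^{2} \sin{\left(x y \right)} + 72 x y^{2} \cos{\left(x y \right)} + 36 x y^{2} + 48 x y \cos{\left(x y \right)} + 27 y^{2} \cos^{3}{\left(x y \right)} - 36 y \sin{\left(x y \right)} \cos{\left(x y \right)} - 36 y \cos^{2}{\left(x y \right)} - 36 y \cos{\left(x y \right)}.
Matching coefficients of the independent functions:
(each divided by its leading coefficient; functions giving the same equation are listed together)
  [x y^{2}]:  A^{2} - 9 = 0
  [x^{2} y^{2}]:  A B + 6 = 0
  [x^{2} y^{3}]:  A^{2} B - 18 = 0
  [x^{3} y^{2}]:  B^{2} - 4 = 0
  [x^{3} y^{3}]:  A B^{2} + 12 = 0
  [x^{4} y^{3}]:  B^{3} - 8 = 0
  [y \cos{\left(x y \right)}, x y^{2} \sin{\left(x y \right)}]:  A C + 9 = 0
  [y \cos^{2}{\left(x y \right)}, x^{2} y^{3} \cos^{2}{\left(x y \right)}]:  B C^{2} - 18 = 0
  [y^{2} \cos^{3}{\left(x y \right)}]:  C^{3} - 27 = 0
  [x y \cos{\left(x y \right)}, x^{2} y^{2} \sin{\left(x y \right)}]:  B C - 6 = 0
  [x y^{2} \cos{\left(x y \right)}, x^{3} y^{4} \cos{\left(x y \right)}]:  A B C + 18 = 0
  [x y^{3} \cos^{2}{\left(x y \right)}]:  A C^{2} + 27 = 0
  [x^{2} y^{2} \cos{\left(x y \right)}, x^{4} y^{4} \cos{\left(x y \right)}]:  B^{2} C - 12 = 0
  [x^{2} y^{4} \cos{\left(x y \right)}]:  A^{2} C - 27 = 0
  [y \sin{\left(x y \right)} \cos{\left(x y \right)}]:  C^{2} - 9 = 0
Solving: A = -3, B = 2, C = 3.
Check against the point condition:
  u(0, 0) = 3  ⟹  C = 3  ✓
Hence u(x, y) = 2 x^{2} y - 3 x y + 3 \cos{\left(x y \right)}.

Answer: u(x, y) = 2 x^{2} y - 3 x y + 3 \cos{\left(x y \right)}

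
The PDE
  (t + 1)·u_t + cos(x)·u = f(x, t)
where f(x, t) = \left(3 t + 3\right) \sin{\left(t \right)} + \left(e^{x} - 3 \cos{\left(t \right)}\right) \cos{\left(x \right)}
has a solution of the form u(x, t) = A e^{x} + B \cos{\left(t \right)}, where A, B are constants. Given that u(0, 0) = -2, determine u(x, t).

Substitute the ansatz u = A e^{x} + B \cos{\left(t \right)} into the left-hand side.
Derivatives of the ansatz:
  u_t = - B \sin{\left(t \right)}
Term by term:
  (t + 1)·u_t = - B t \sin{\left(t \right)} - B \sin{\left(t \right)}
  cos(x)·u = A e^{x} \cos{\left(x \right)} + B \cos{\left(t \right)} \cos{\left(x \right)}
So the left-hand side equals
  A e^{x} \cos{\left(x \right)} - B t \sin{\left(t \right)} - B \sin{\left(t \right)} + B \cos{\left(t \right)} \cos{\left(x \right)}
This must equal f(x, t) identically; expanded, f = 3 t \sin{\left(t \right)} + e^{x} \cos{\left(x \right)} + 3 \sin{\left(t \right)} - 3 \cos{\left(t \right)} \cos{\left(x \right)}.
Matching coefficients of the independent functions:
  [t \sin{\left(t \right)}, \sin{\left(t \right)}]:  - B = 3
  [e^{x} \cos{\left(x \right)}]:  A = 1
  [\cos{\left(t \right)} \cos{\left(x \right)}]:  B = -3
Solving: A = 1, B = -3.
Check against the point condition:
  u(0, 0) = -2  ⟹  A + B = -2  ✓
Hence u(x, t) = e^{x} - 3 \cos{\left(t \right)}.

Answer: u(x, t) = e^{x} - 3 \cos{\left(t \right)}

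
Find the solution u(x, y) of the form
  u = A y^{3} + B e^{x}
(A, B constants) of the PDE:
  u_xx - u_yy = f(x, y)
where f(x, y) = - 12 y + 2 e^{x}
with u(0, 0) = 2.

Substitute the ansatz u = A y^{3} + B e^{x} into the left-hand side.
Derivatives of the ansatz:
  u_xx = B e^{x}
  u_yy = 6 A y
Term by term:
  u_xx = B e^{x}
  -u_yy = - 6 A y
So the left-hand side equals
  - 6 A y + B e^{x}
This must equal f(x, y) = - 12 y + 2 e^{x} identically.
Matching coefficients of the independent functions:
  [y]:  - 6 A = -12
  [e^{x}]:  B = 2
Solving: A = 2, B = 2.
Check against the point condition:
  u(0, 0) = 2  ⟹  B = 2  ✓
Hence u(x, y) = 2 y^{3} + 2 e^{x}.

Answer: u(x, y) = 2 y^{3} + 2 e^{x}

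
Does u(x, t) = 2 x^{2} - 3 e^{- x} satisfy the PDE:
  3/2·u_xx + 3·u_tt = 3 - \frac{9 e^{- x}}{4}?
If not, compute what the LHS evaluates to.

Evaluate each term of the left-hand side for u = 2 x^{2} - 3 e^{- x}.
Derivatives:
  u_xx = 4 - 3 e^{- x}
  u_tt = 0
Terms:
  3/2·u_xx = 6 - \frac{9 e^{- x}}{2}
  3·u_tt = 0
Sum: LHS = 6 - \frac{9 e^{- x}}{2}
Given right-hand side: 3 - \frac{9 e^{- x}}{4}. Difference LHS − RHS = 3 - \frac{9 e^{- x}}{4} ≠ 0, so u is not a solution.

Answer: No, the LHS evaluates to 6 - \frac{9 e^{- x}}{2}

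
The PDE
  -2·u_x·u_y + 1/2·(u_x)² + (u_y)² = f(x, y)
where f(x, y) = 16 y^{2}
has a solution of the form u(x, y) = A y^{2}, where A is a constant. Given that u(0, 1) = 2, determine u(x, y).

Answer: u(x, y) = 2 y^{2}

Derivation:
Substitute the ansatz u = A y^{2} into the left-hand side.
Derivatives of the ansatz:
  u_x = 0
  u_y = 2 A y
Term by term:
  -2·u_x·u_y = 0
  1/2·(u_x)² = 0
  (u_y)² = 4 A^{2} y^{2}
So the left-hand side equals
  4 A^{2} y^{2}
This must equal f(x, y) = 16 y^{2} identically.
Matching coefficients of the independent functions:
  [y^{2}]:  4 A^{2} = 16
These equations allow (A) = (-2) or (2).
Impose the point condition(s):
  u(0, 1) = 2  ⟹  A = 2
Only A = 2 satisfies everything.
Hence u(x, y) = 2 y^{2}.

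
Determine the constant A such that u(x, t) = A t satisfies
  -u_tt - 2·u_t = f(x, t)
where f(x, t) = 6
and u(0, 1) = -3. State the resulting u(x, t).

Answer: u(x, t) = - 3 t

Derivation:
Substitute the ansatz u = A t into the left-hand side.
Derivatives of the ansatz:
  u_tt = 0
  u_t = A
Term by term:
  -u_tt = 0
  -2·u_t = - 2 A
So the left-hand side equals
  - 2 A
This must equal f(x, t) = 6 identically.
Matching coefficients of the independent functions:
  [constant term]:  - 2 A = 6
Solving: A = -3.
Check against the point condition:
  u(0, 1) = -3  ⟹  A = -3  ✓
Hence u(x, t) = - 3 t.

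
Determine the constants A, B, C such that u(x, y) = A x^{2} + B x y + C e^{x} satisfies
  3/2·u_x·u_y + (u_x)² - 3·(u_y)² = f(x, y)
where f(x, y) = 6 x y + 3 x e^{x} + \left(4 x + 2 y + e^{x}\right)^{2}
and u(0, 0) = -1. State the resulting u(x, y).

Substitute the ansatz u = A x^{2} + B x y + C e^{x} into the left-hand side.
Derivatives of the ansatz:
  u_x = 2 A x + B y + C e^{x}
  u_y = B x
Term by term:
  3/2·u_x·u_y = 3 A B x^{2} + \frac{3 B^{2} x y}{2} + \frac{3 B C x e^{x}}{2}
  (u_x)² = 4 A^{2} x^{2} + 4 A B x y + 4 A C x e^{x} + B^{2} y^{2} + 2 B C y e^{x} + C^{2} e^{2 x}
  -3·(u_y)² = - 3 B^{2} x^{2}
So the left-hand side equals
  4 A^{2} x^{2} + 3 A B x^{2} + 4 A B x y + 4 A C x e^{x} - 3 B^{2} x^{2} + \frac{3 B^{2} x y}{2} + B^{2} y^{2} + \frac{3 B C x e^{x}}{2} + 2 B C y e^{x} + C^{2} e^{2 x}
This must equal f(x, y) identically; expanded, f = 16 x^{2} + 22 x y + 11 x e^{x} + 4 y^{2} + 4 y e^{x} + e^{2 x}.
Matching coefficients of the independent functions:
  [x^{2}]:  4 A^{2} + 3 A B - 3 B^{2} = 16
  [y^{2}]:  B^{2} = 4
  [x y]:  4 A B + \frac{3 B^{2}}{2} = 22
  [x e^{x}]:  4 A C + \frac{3 B C}{2} = 11
  [y e^{x}]:  2 B C = 4
  [e^{2 x}]:  C^{2} = 1
These equations allow (A, B, C) = (-2, -2, -1) or (2, 2, 1).
Impose the point condition(s):
  u(0, 0) = -1  ⟹  C = -1
Only A = -2, B = -2, C = -1 satisfies everything.
Hence u(x, y) = - 2 x^{2} - 2 x y - e^{x}.

Answer: u(x, y) = - 2 x^{2} - 2 x y - e^{x}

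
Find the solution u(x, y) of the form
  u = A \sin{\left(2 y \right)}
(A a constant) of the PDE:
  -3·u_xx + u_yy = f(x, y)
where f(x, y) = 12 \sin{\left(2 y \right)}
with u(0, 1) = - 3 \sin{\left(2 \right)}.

Substitute the ansatz u = A \sin{\left(2 y \right)} into the left-hand side.
Derivatives of the ansatz:
  u_xx = 0
  u_yy = - 4 A \sin{\left(2 y \right)}
Term by term:
  -3·u_xx = 0
  u_yy = - 4 A \sin{\left(2 y \right)}
So the left-hand side equals
  - 4 A \sin{\left(2 y \right)}
This must equal f(x, y) = 12 \sin{\left(2 y \right)} identically.
Matching coefficients of the independent functions:
  [\sin{\left(2 y \right)}]:  - 4 A = 12
Solving: A = -3.
Check against the point condition:
  u(0, 1) = - 3 \sin{\left(2 \right)}  ⟹  A \sin{\left(2 \right)} = - 3 \sin{\left(2 \right)}  ✓
Hence u(x, y) = - 3 \sin{\left(2 y \right)}.

Answer: u(x, y) = - 3 \sin{\left(2 y \right)}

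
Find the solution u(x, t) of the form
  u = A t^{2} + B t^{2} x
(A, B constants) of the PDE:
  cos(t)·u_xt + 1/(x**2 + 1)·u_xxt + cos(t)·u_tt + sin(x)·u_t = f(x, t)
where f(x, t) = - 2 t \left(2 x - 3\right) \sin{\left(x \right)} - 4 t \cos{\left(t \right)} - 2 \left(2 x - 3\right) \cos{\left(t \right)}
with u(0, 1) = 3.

Answer: u(x, t) = - 2 t^{2} x + 3 t^{2}

Derivation:
Substitute the ansatz u = A t^{2} + B t^{2} x into the left-hand side.
Derivatives of the ansatz:
  u_xt = 2 B t
  u_xxt = 0
  u_tt = 2 A + 2 B x
  u_t = 2 A t + 2 B t x
Term by term:
  cos(t)·u_xt = 2 B t \cos{\left(t \right)}
  1/(x**2 + 1)·u_xxt = 0
  cos(t)·u_tt = 2 A \cos{\left(t \right)} + 2 B x \cos{\left(t \right)}
  sin(x)·u_t = 2 A t \sin{\left(x \right)} + 2 B t x \sin{\left(x \right)}
So the left-hand side equals
  2 A t \sin{\left(x \right)} + 2 A \cos{\left(t \right)} + 2 B t x \sin{\left(x \right)} + 2 B t \cos{\left(t \right)} + 2 B x \cos{\left(t \right)}
This must equal f(x, t) identically; expanded, f = - 4 t x \sin{\left(x \right)} + 6 t \sin{\left(x \right)} - 4 t \cos{\left(t \right)} - 4 x \cos{\left(t \right)} + 6 \cos{\left(t \right)}.
Matching coefficients of the independent functions:
  [t \sin{\left(x \right)}, \cos{\left(t \right)}]:  2 A = 6
  [t \cos{\left(t \right)}, x \cos{\left(t \right)}, t x \sin{\left(x \right)}]:  2 B = -4
Solving: A = 3, B = -2.
Check against the point condition:
  u(0, 1) = 3  ⟹  A = 3  ✓
Hence u(x, t) = - 2 t^{2} x + 3 t^{2}.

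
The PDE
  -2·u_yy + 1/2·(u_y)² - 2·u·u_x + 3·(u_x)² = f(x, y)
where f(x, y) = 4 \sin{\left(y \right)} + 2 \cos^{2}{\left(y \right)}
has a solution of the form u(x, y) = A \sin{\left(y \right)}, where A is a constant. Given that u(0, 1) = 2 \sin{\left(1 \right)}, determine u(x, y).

Substitute the ansatz u = A \sin{\left(y \right)} into the left-hand side.
Derivatives of the ansatz:
  u_yy = - A \sin{\left(y \right)}
  u_y = A \cos{\left(y \right)}
  u_x = 0
Term by term:
  -2·u_yy = 2 A \sin{\left(y \right)}
  1/2·(u_y)² = \frac{A^{2} \cos^{2}{\left(y \right)}}{2}
  -2·u·u_x = 0
  3·(u_x)² = 0
So the left-hand side equals
  \frac{A^{2} \cos^{2}{\left(y \right)}}{2} + 2 A \sin{\left(y \right)}
This must equal f(x, y) = 4 \sin{\left(y \right)} + 2 \cos^{2}{\left(y \right)} identically.
Matching coefficients of the independent functions:
  [\sin{\left(y \right)}]:  2 A = 4
  [\cos^{2}{\left(y \right)}]:  \frac{A^{2}}{2} = 2
Solving: A = 2.
Check against the point condition:
  u(0, 1) = 2 \sin{\left(1 \right)}  ⟹  A \sin{\left(1 \right)} = 2 \sin{\left(1 \right)}  ✓
Hence u(x, y) = 2 \sin{\left(y \right)}.

Answer: u(x, y) = 2 \sin{\left(y \right)}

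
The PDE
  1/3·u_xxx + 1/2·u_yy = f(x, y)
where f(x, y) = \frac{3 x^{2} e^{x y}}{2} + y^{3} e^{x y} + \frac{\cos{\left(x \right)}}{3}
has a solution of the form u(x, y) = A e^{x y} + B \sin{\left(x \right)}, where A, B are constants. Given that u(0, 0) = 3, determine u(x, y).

Substitute the ansatz u = A e^{x y} + B \sin{\left(x \right)} into the left-hand side.
Derivatives of the ansatz:
  u_xxx = A y^{3} e^{x y} - B \cos{\left(x \right)}
  u_yy = A x^{2} e^{x y}
Term by term:
  1/3·u_xxx = \frac{A y^{3} e^{x y}}{3} - \frac{B \cos{\left(x \right)}}{3}
  1/2·u_yy = \frac{A x^{2} e^{x y}}{2}
So the left-hand side equals
  \frac{A x^{2} e^{x y}}{2} + \frac{A y^{3} e^{x y}}{3} - \frac{B \cos{\left(x \right)}}{3}
This must equal f(x, y) = \frac{3 x^{2} e^{x y}}{2} + y^{3} e^{x y} + \frac{\cos{\left(x \right)}}{3} identically.
Matching coefficients of the independent functions:
  [x^{2} e^{x y}]:  \frac{A}{2} = \frac{3}{2}
  [y^{3} e^{x y}]:  \frac{A}{3} = 1
  [\cos{\left(x \right)}]:  - \frac{B}{3} = \frac{1}{3}
Solving: A = 3, B = -1.
Check against the point condition:
  u(0, 0) = 3  ⟹  A = 3  ✓
Hence u(x, y) = 3 e^{x y} - \sin{\left(x \right)}.

Answer: u(x, y) = 3 e^{x y} - \sin{\left(x \right)}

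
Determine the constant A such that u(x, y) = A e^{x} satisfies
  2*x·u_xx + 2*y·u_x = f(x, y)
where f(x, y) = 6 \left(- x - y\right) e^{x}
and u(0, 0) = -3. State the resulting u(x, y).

Substitute the ansatz u = A e^{x} into the left-hand side.
Derivatives of the ansatz:
  u_xx = A e^{x}
  u_x = A e^{x}
Term by term:
  2*x·u_xx = 2 A x e^{x}
  2*y·u_x = 2 A y e^{x}
So the left-hand side equals
  2 A x e^{x} + 2 A y e^{x}
This must equal f(x, y) identically; expanded, f = - 6 x e^{x} - 6 y e^{x}.
Matching coefficients of the independent functions:
  [x e^{x}, y e^{x}]:  2 A = -6
Solving: A = -3.
Check against the point condition:
  u(0, 0) = -3  ⟹  A = -3  ✓
Hence u(x, y) = - 3 e^{x}.

Answer: u(x, y) = - 3 e^{x}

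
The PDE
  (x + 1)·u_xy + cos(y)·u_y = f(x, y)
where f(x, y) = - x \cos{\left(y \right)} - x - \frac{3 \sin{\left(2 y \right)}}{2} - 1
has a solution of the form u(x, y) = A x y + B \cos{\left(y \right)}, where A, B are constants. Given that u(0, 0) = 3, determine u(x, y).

Answer: u(x, y) = - x y + 3 \cos{\left(y \right)}

Derivation:
Substitute the ansatz u = A x y + B \cos{\left(y \right)} into the left-hand side.
Derivatives of the ansatz:
  u_xy = A
  u_y = A x - B \sin{\left(y \right)}
Term by term:
  (x + 1)·u_xy = A x + A
  cos(y)·u_y = A x \cos{\left(y \right)} - B \sin{\left(y \right)} \cos{\left(y \right)}
So the left-hand side equals
  A x \cos{\left(y \right)} + A x + A - B \sin{\left(y \right)} \cos{\left(y \right)}
This must equal f(x, y) identically; expanded, f = - x \cos{\left(y \right)} - x - 3 \sin{\left(y \right)} \cos{\left(y \right)} - 1.
Matching coefficients of the independent functions:
  [constant term, x, x \cos{\left(y \right)}]:  A = -1
  [\sin{\left(y \right)} \cos{\left(y \right)}]:  - B = -3
Solving: A = -1, B = 3.
Check against the point condition:
  u(0, 0) = 3  ⟹  B = 3  ✓
Hence u(x, y) = - x y + 3 \cos{\left(y \right)}.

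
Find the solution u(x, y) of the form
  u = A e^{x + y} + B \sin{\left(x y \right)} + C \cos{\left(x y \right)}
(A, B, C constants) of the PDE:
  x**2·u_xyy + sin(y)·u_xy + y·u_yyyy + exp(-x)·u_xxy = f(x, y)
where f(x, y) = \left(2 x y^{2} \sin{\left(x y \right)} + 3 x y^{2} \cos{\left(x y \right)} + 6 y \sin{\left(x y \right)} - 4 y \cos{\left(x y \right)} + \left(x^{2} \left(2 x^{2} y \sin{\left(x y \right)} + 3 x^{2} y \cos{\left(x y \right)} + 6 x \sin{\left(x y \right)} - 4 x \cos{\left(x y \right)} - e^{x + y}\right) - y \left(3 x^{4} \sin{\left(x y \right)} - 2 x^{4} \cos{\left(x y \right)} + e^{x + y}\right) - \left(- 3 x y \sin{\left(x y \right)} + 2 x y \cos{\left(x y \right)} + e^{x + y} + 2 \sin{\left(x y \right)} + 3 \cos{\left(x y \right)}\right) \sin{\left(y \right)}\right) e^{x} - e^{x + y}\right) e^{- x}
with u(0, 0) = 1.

Answer: u(x, y) = - e^{x + y} - 3 \sin{\left(x y \right)} + 2 \cos{\left(x y \right)}

Derivation:
Substitute the ansatz u = A e^{x + y} + B \sin{\left(x y \right)} + C \cos{\left(x y \right)} into the left-hand side.
Derivatives of the ansatz:
  u_xyy = A e^{x} e^{y} - B x^{2} y \cos{\left(x y \right)} - 2 B x \sin{\left(x y \right)} + C x^{2} y \sin{\left(x y \right)} - 2 C x \cos{\left(x y \right)}
  u_xy = A e^{x} e^{y} - B x y \sin{\left(x y \right)} + B \cos{\left(x y \right)} - C x y \cos{\left(x y \right)} - C \sin{\left(x y \right)}
  u_yyyy = A e^{x} e^{y} + B x^{4} \sin{\left(x y \right)} + C x^{4} \cos{\left(x y \right)}
  u_xxy = A e^{x} e^{y} - B x y^{2} \cos{\left(x y \right)} - 2 B y \sin{\left(x y \right)} + C x y^{2} \sin{\left(x y \right)} - 2 C y \cos{\left(x y \right)}
Term by term:
  x**2·u_xyy = A x^{2} e^{x} e^{y} - B x^{4} y \cos{\left(x y \right)} - 2 B x^{3} \sin{\left(x y \right)} + C x^{4} y \sin{\left(x y \right)} - 2 C x^{3} \cos{\left(x y \right)}
  sin(y)·u_xy = A e^{x} e^{y} \sin{\left(y \right)} - B x y \sin{\left(y \right)} \sin{\left(x y \right)} + B \sin{\left(y \right)} \cos{\left(x y \right)} - C x y \sin{\left(y \right)} \cos{\left(x y \right)} - C \sin{\left(y \right)} \sin{\left(x y \right)}
  y·u_yyyy = A y e^{x} e^{y} + B x^{4} y \sin{\left(x y \right)} + C x^{4} y \cos{\left(x y \right)}
  exp(-x)·u_xxy = A e^{y} - B x y^{2} e^{- x} \cos{\left(x y \right)} - 2 B y e^{- x} \sin{\left(x y \right)} + C x y^{2} e^{- x} \sin{\left(x y \right)} - 2 C y e^{- x} \cos{\left(x y \right)}
So the left-hand side equals
  A x^{2} e^{x} e^{y} + A y e^{x} e^{y} + A e^{x} e^{y} \sin{\left(y \right)} + A e^{y} + B x^{4} y \sin{\left(x y \right)} - B x^{4} y \cos{\left(x y \right)} - 2 B x^{3} \sin{\left(x y \right)} - B x y^{2} e^{- x} \cos{\left(x y \right)} - B x y \sin{\left(y \right)} \sin{\left(x y \right)} - 2 B y e^{- x} \sin{\left(x y \right)} + B \sin{\left(y \right)} \cos{\left(x y \right)} + C x^{4} y \sin{\left(x y \right)} + C x^{4} y \cos{\left(x y \right)} - 2 C x^{3} \cos{\left(x y \right)} + C x y^{2} e^{- x} \sin{\left(x y \right)} - C x y \sin{\left(y \right)} \cos{\left(x y \right)} - 2 C y e^{- x} \cos{\left(x y \right)} - C \sin{\left(y \right)} \sin{\left(x y \right)}
This must equal f(x, y) identically; expanded, f = - x^{4} y \sin{\left(x y \right)} + 5 x^{4} y \cos{\left(x y \right)} + 6 x^{3} \sin{\left(x y \right)} - 4 x^{3} \cos{\left(x y \right)} - x^{2} e^{x} e^{y} + 2 x y^{2} e^{- x} \sin{\left(x y \right)} + 3 x y^{2} e^{- x} \cos{\left(x y \right)} + 3 x y \sin{\left(y \right)} \sin{\left(x y \right)} - 2 x y \sin{\left(y \right)} \cos{\left(x y \right)} - y e^{x} e^{y} + 6 y e^{- x} \sin{\left(x y \right)} - 4 y e^{- x} \cos{\left(x y \right)} - e^{x} e^{y} \sin{\left(y \right)} - e^{y} - 2 \sin{\left(y \right)} \sin{\left(x y \right)} - 3 \sin{\left(y \right)} \cos{\left(x y \right)}.
Matching coefficients of the independent functions:
(each divided by its leading coefficient; functions giving the same equation are listed together)
  [x^{3} \sin{\left(x y \right)}, \sin{\left(y \right)} \cos{\left(x y \right)}, y e^{- x} \sin{\left(x y \right)}, …]:  B + 3 = 0
  [x^{3} \cos{\left(x y \right)}, \sin{\left(y \right)} \sin{\left(x y \right)}, y e^{- x} \cos{\left(x y \right)}, …]:  C - 2 = 0
  [x^{2} e^{x} e^{y}, y e^{x} e^{y}, e^{x} e^{y} \sin{\left(y \right)}, …]:  A + 1 = 0
  [x^{4} y \sin{\left(x y \right)}]:  B + C + 1 = 0
  [x^{4} y \cos{\left(x y \right)}]:  B - C + 5 = 0
Solving: A = -1, B = -3, C = 2.
Check against the point condition:
  u(0, 0) = 1  ⟹  A + C = 1  ✓
Hence u(x, y) = - e^{x + y} - 3 \sin{\left(x y \right)} + 2 \cos{\left(x y \right)}.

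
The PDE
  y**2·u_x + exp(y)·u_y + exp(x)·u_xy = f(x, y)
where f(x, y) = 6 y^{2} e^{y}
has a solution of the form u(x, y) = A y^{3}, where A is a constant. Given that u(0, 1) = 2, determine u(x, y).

Substitute the ansatz u = A y^{3} into the left-hand side.
Derivatives of the ansatz:
  u_x = 0
  u_y = 3 A y^{2}
  u_xy = 0
Term by term:
  y**2·u_x = 0
  exp(y)·u_y = 3 A y^{2} e^{y}
  exp(x)·u_xy = 0
So the left-hand side equals
  3 A y^{2} e^{y}
This must equal f(x, y) = 6 y^{2} e^{y} identically.
Matching coefficients of the independent functions:
  [y^{2} e^{y}]:  3 A = 6
Solving: A = 2.
Check against the point condition:
  u(0, 1) = 2  ⟹  A = 2  ✓
Hence u(x, y) = 2 y^{3}.

Answer: u(x, y) = 2 y^{3}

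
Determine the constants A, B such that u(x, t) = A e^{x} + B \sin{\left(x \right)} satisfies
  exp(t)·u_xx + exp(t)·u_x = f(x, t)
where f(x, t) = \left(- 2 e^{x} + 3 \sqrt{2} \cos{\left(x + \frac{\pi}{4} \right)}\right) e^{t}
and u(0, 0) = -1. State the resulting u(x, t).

Substitute the ansatz u = A e^{x} + B \sin{\left(x \right)} into the left-hand side.
Derivatives of the ansatz:
  u_xx = A e^{x} - B \sin{\left(x \right)}
  u_x = A e^{x} + B \cos{\left(x \right)}
Term by term:
  exp(t)·u_xx = A e^{t} e^{x} - B e^{t} \sin{\left(x \right)}
  exp(t)·u_x = A e^{t} e^{x} + B e^{t} \cos{\left(x \right)}
So the left-hand side equals
  2 A e^{t} e^{x} - B e^{t} \sin{\left(x \right)} + B e^{t} \cos{\left(x \right)}
This must equal f(x, t) identically; expanded, f = - 2 e^{t} e^{x} - 3 e^{t} \sin{\left(x \right)} + 3 e^{t} \cos{\left(x \right)}.
Matching coefficients of the independent functions:
  [e^{t} e^{x}]:  2 A = -2
  [e^{t} \sin{\left(x \right)}]:  - B = -3
  [e^{t} \cos{\left(x \right)}]:  B = 3
Solving: A = -1, B = 3.
Check against the point condition:
  u(0, 0) = -1  ⟹  A = -1  ✓
Hence u(x, t) = - e^{x} + 3 \sin{\left(x \right)}.

Answer: u(x, t) = - e^{x} + 3 \sin{\left(x \right)}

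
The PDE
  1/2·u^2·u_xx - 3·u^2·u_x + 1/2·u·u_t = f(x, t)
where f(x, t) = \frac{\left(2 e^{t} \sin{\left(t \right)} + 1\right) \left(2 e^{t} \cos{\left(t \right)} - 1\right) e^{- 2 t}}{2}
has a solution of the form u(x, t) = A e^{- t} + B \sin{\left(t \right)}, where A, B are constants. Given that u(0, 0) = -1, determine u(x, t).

Substitute the ansatz u = A e^{- t} + B \sin{\left(t \right)} into the left-hand side.
Derivatives of the ansatz:
  u_xx = 0
  u_x = 0
  u_t = - A e^{- t} + B \cos{\left(t \right)}
Term by term:
  1/2·u^2·u_xx = 0
  -3·u^2·u_x = 0
  1/2·u·u_t = - \frac{A^{2} e^{- 2 t}}{2} - \frac{A B e^{- t} \sin{\left(t \right)}}{2} + \frac{A B e^{- t} \cos{\left(t \right)}}{2} + \frac{B^{2} \sin{\left(t \right)} \cos{\left(t \right)}}{2}
So the left-hand side equals
  - \frac{A^{2} e^{- 2 t}}{2} - \frac{A B e^{- t} \sin{\left(t \right)}}{2} + \frac{A B e^{- t} \cos{\left(t \right)}}{2} + \frac{B^{2} \sin{\left(t \right)} \cos{\left(t \right)}}{2}
This must equal f(x, t) identically; expanded, f = 2 \sin{\left(t \right)} \cos{\left(t \right)} - e^{- t} \sin{\left(t \right)} + e^{- t} \cos{\left(t \right)} - \frac{e^{- 2 t}}{2}.
Matching coefficients of the independent functions:
  [e^{- t} \sin{\left(t \right)}]:  - \frac{A B}{2} = -1
  [e^{- t} \cos{\left(t \right)}]:  \frac{A B}{2} = 1
  [\sin{\left(t \right)} \cos{\left(t \right)}]:  \frac{B^{2}}{2} = 2
  [e^{- 2 t}]:  - \frac{A^{2}}{2} = - \frac{1}{2}
These equations allow (A, B) = (-1, -2) or (1, 2).
Impose the point condition(s):
  u(0, 0) = -1  ⟹  A = -1
Only A = -1, B = -2 satisfies everything.
Hence u(x, t) = - 2 \sin{\left(t \right)} - e^{- t}.

Answer: u(x, t) = - 2 \sin{\left(t \right)} - e^{- t}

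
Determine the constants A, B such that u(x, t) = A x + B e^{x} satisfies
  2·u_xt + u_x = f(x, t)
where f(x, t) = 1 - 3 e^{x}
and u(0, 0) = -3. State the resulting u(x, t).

Substitute the ansatz u = A x + B e^{x} into the left-hand side.
Derivatives of the ansatz:
  u_xt = 0
  u_x = A + B e^{x}
Term by term:
  2·u_xt = 0
  u_x = A + B e^{x}
So the left-hand side equals
  A + B e^{x}
This must equal f(x, t) = 1 - 3 e^{x} identically.
Matching coefficients of the independent functions:
  [constant term]:  A = 1
  [e^{x}]:  B = -3
Solving: A = 1, B = -3.
Check against the point condition:
  u(0, 0) = -3  ⟹  B = -3  ✓
Hence u(x, t) = x - 3 e^{x}.

Answer: u(x, t) = x - 3 e^{x}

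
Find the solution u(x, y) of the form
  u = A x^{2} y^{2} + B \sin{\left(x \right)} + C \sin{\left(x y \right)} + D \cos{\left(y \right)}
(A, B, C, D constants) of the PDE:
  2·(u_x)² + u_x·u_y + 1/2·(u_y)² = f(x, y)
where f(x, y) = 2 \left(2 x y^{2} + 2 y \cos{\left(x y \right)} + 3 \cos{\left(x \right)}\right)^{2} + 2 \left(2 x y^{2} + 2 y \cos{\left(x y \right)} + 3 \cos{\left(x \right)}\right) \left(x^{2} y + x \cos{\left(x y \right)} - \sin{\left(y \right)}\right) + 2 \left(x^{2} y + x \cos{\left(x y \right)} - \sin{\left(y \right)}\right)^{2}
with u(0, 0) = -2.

Substitute the ansatz u = A x^{2} y^{2} + B \sin{\left(x \right)} + C \sin{\left(x y \right)} + D \cos{\left(y \right)} into the left-hand side.
Derivatives of the ansatz:
  u_x = 2 A x y^{2} + B \cos{\left(x \right)} + C y \cos{\left(x y \right)}
  u_y = 2 A x^{2} y + C x \cos{\left(x y \right)} - D \sin{\left(y \right)}
Term by term:
  2·(u_x)² = 8 A^{2} x^{2} y^{4} + 8 A B x y^{2} \cos{\left(x \right)} + 8 A C x y^{3} \cos{\left(x y \right)} + 2 B^{2} \cos^{2}{\left(x \right)} + 4 B C y \cos{\left(x \right)} \cos{\left(x y \right)} + 2 C^{2} y^{2} \cos^{2}{\left(x y \right)}
  u_x·u_y = 4 A^{2} x^{3} y^{3} + 2 A B x^{2} y \cos{\left(x \right)} + 4 A C x^{2} y^{2} \cos{\left(x y \right)} - 2 A D x y^{2} \sin{\left(y \right)} + B C x \cos{\left(x \right)} \cos{\left(x y \right)} - B D \sin{\left(y \right)} \cos{\left(x \right)} + C^{2} x y \cos^{2}{\left(x y \right)} - C D y \sin{\left(y \right)} \cos{\left(x y \right)}
  1/2·(u_y)² = 2 A^{2} x^{4} y^{2} + 2 A C x^{3} y \cos{\left(x y \right)} - 2 A D x^{2} y \sin{\left(y \right)} + \frac{C^{2} x^{2} \cos^{2}{\left(x y \right)}}{2} - C D x \sin{\left(y \right)} \cos{\left(x y \right)} + \frac{D^{2} \sin^{2}{\left(y \right)}}{2}
So the left-hand side equals
  2 A^{2} x^{4} y^{2} + 4 A^{2} x^{3} y^{3} + 8 A^{2} x^{2} y^{4} + 2 A B x^{2} y \cos{\left(x \right)} + 8 A B x y^{2} \cos{\left(x \right)} + 2 A C x^{3} y \cos{\left(x y \right)} + 4 A C x^{2} y^{2} \cos{\left(x y \right)} + 8 A C x y^{3} \cos{\left(x y \right)} - 2 A D x^{2} y \sin{\left(y \right)} - 2 A D x y^{2} \sin{\left(y \right)} + 2 B^{2} \cos^{2}{\left(x \right)} + B C x \cos{\left(x \right)} \cos{\left(x y \right)} + 4 B C y \cos{\left(x \right)} \cos{\left(x y \right)} - B D \sin{\left(y \right)} \cos{\left(x \right)} + \frac{C^{2} x^{2} \cos^{2}{\left(x y \right)}}{2} + C^{2} x y \cos^{2}{\left(x y \right)} + 2 C^{2} y^{2} \cos^{2}{\left(x y \right)} - C D x \sin{\left(y \right)} \cos{\left(x y \right)} - C D y \sin{\left(y \right)} \cos{\left(x y \right)} + \frac{D^{2} \sin^{2}{\left(y \right)}}{2}
This must equal f(x, y) identically; expanded, f = 2 x^{4} y^{2} + 4 x^{3} y^{3} + 4 x^{3} y \cos{\left(x y \right)} + 8 x^{2} y^{4} + 8 x^{2} y^{2} \cos{\left(x y \right)} - 4 x^{2} y \sin{\left(y \right)} + 6 x^{2} y \cos{\left(x \right)} + 2 x^{2} \cos^{2}{\left(x y \right)} + 16 x y^{3} \cos{\left(x y \right)} - 4 x y^{2} \sin{\left(y \right)} + 24 x y^{2} \cos{\left(x \right)} + 4 x y \cos^{2}{\left(x y \right)} - 4 x \sin{\left(y \right)} \cos{\left(x y \right)} + 6 x \cos{\left(x \right)} \cos{\left(x y \right)} + 8 y^{2} \cos^{2}{\left(x y \right)} - 4 y \sin{\left(y \right)} \cos{\left(x y \right)} + 24 y \cos{\left(x \right)} \cos{\left(x y \right)} + 2 \sin^{2}{\left(y \right)} - 6 \sin{\left(y \right)} \cos{\left(x \right)} + 18 \cos^{2}{\left(x \right)}.
Matching coefficients of the independent functions:
(each divided by its leading coefficient; functions giving the same equation are listed together)
  [x^{2} y^{4}, x^{3} y^{3}, x^{4} y^{2}]:  A^{2} - 1 = 0
  [x^{2} \cos^{2}{\left(x y \right)}, y^{2} \cos^{2}{\left(x y \right)}, x y \cos^{2}{\left(x y \right)}]:  C^{2} - 4 = 0
  [\sin{\left(y \right)} \cos{\left(x \right)}]:  B D - 6 = 0
  [x y^{2} \sin{\left(y \right)}, x^{2} y \sin{\left(y \right)}]:  A D - 2 = 0
  [x y^{2} \cos{\left(x \right)}, x^{2} y \cos{\left(x \right)}]:  A B - 3 = 0
  [x y^{3} \cos{\left(x y \right)}, x^{2} y^{2} \cos{\left(x y \right)}, x^{3} y \cos{\left(x y \right)}]:  A C - 2 = 0
  [x \sin{\left(y \right)} \cos{\left(x y \right)}, y \sin{\left(y \right)} \cos{\left(x y \right)}]:  C D - 4 = 0
  [x \cos{\left(x \right)} \cos{\left(x y \right)}, y \cos{\left(x \right)} \cos{\left(x y \right)}]:  B C - 6 = 0
  [\sin^{2}{\left(y \right)}]:  D^{2} - 4 = 0
  [\cos^{2}{\left(x \right)}]:  B^{2} - 9 = 0
These equations allow (A, B, C, D) = (-1, -3, -2, -2) or (1, 3, 2, 2).
Impose the point condition(s):
  u(0, 0) = -2  ⟹  D = -2
Only A = -1, B = -3, C = -2, D = -2 satisfies everything.
Hence u(x, y) = - x^{2} y^{2} - 3 \sin{\left(x \right)} - 2 \sin{\left(x y \right)} - 2 \cos{\left(y \right)}.

Answer: u(x, y) = - x^{2} y^{2} - 3 \sin{\left(x \right)} - 2 \sin{\left(x y \right)} - 2 \cos{\left(y \right)}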